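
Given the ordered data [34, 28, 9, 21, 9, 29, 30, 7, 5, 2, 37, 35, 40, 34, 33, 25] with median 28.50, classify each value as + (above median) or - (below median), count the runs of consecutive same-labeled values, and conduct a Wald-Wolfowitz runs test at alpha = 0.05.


Step 1: Compute median = 28.50; label A = above, B = below.
Labels in order: ABBBBAABBBAAAAAB  (n_A = 8, n_B = 8)
Step 2: Count runs R = 6.
Step 3: Under H0 (random ordering), E[R] = 2*n_A*n_B/(n_A+n_B) + 1 = 2*8*8/16 + 1 = 9.0000.
        Var[R] = 2*n_A*n_B*(2*n_A*n_B - n_A - n_B) / ((n_A+n_B)^2 * (n_A+n_B-1)) = 14336/3840 = 3.7333.
        SD[R] = 1.9322.
Step 4: Continuity-corrected z = (R + 0.5 - E[R]) / SD[R] = (6 + 0.5 - 9.0000) / 1.9322 = -1.2939.
Step 5: Two-sided p-value via normal approximation = 2*(1 - Phi(|z|)) = 0.195709.
Step 6: alpha = 0.05. fail to reject H0.

R = 6, z = -1.2939, p = 0.195709, fail to reject H0.


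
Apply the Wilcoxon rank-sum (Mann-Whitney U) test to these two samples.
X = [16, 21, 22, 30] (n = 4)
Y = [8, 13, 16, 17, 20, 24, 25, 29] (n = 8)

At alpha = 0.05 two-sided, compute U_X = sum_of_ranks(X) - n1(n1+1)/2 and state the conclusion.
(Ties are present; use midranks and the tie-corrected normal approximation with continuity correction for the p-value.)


Step 1: Combine and sort all 12 observations; assign midranks.
sorted (value, group): (8,Y), (13,Y), (16,X), (16,Y), (17,Y), (20,Y), (21,X), (22,X), (24,Y), (25,Y), (29,Y), (30,X)
ranks: 8->1, 13->2, 16->3.5, 16->3.5, 17->5, 20->6, 21->7, 22->8, 24->9, 25->10, 29->11, 30->12
Step 2: Rank sum for X: R1 = 3.5 + 7 + 8 + 12 = 30.5.
Step 3: U_X = R1 - n1(n1+1)/2 = 30.5 - 4*5/2 = 30.5 - 10 = 20.5.
       U_Y = n1*n2 - U_X = 32 - 20.5 = 11.5.
Step 4: Ties are present, so use the tie-corrected normal approximation (with continuity correction) for the p-value.
Step 5: p-value = 0.496152; compare to alpha = 0.05. fail to reject H0.

U_X = 20.5, p = 0.496152, fail to reject H0 at alpha = 0.05.


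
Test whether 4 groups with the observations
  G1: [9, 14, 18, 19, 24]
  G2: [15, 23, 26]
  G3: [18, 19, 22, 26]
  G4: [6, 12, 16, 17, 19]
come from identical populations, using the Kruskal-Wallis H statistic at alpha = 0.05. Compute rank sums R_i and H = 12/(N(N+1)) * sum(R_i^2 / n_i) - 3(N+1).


Step 1: Combine all N = 17 observations and assign midranks.
sorted (value, group, rank): (6,G4,1), (9,G1,2), (12,G4,3), (14,G1,4), (15,G2,5), (16,G4,6), (17,G4,7), (18,G1,8.5), (18,G3,8.5), (19,G1,11), (19,G3,11), (19,G4,11), (22,G3,13), (23,G2,14), (24,G1,15), (26,G2,16.5), (26,G3,16.5)
Step 2: Sum ranks within each group.
R_1 = 40.5 (n_1 = 5)
R_2 = 35.5 (n_2 = 3)
R_3 = 49 (n_3 = 4)
R_4 = 28 (n_4 = 5)
Step 3: H = 12/(N(N+1)) * sum(R_i^2/n_i) - 3(N+1)
     = 12/(17*18) * (40.5^2/5 + 35.5^2/3 + 49^2/4 + 28^2/5) - 3*18
     = 0.039216 * 1505.18 - 54
     = 5.026797.
Step 4: Ties present; correction factor C = 1 - 36/(17^3 - 17) = 0.992647. Corrected H = 5.026797 / 0.992647 = 5.064033.
Step 5: Under H0, H ~ chi^2(3); p-value = 0.167168.
Step 6: alpha = 0.05. fail to reject H0.

H = 5.0640, df = 3, p = 0.167168, fail to reject H0.


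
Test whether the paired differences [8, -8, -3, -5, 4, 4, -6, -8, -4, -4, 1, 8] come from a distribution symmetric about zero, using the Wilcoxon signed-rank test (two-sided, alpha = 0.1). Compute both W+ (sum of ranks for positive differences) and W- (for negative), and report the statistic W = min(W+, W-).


Step 1: Drop any zero differences (none here) and take |d_i|.
|d| = [8, 8, 3, 5, 4, 4, 6, 8, 4, 4, 1, 8]
Step 2: Midrank |d_i| (ties get averaged ranks).
ranks: |8|->10.5, |8|->10.5, |3|->2, |5|->7, |4|->4.5, |4|->4.5, |6|->8, |8|->10.5, |4|->4.5, |4|->4.5, |1|->1, |8|->10.5
Step 3: Attach original signs; sum ranks with positive sign and with negative sign.
W+ = 10.5 + 4.5 + 4.5 + 1 + 10.5 = 31
W- = 10.5 + 2 + 7 + 8 + 10.5 + 4.5 + 4.5 = 47
(Check: W+ + W- = 78 should equal n(n+1)/2 = 78.)
Step 4: Test statistic W = min(W+, W-) = 31.
Step 5: Ties in |d|, so use the tie-corrected normal approximation.
        E[W] = n(n+1)/4 = 12*13/4 = 39.
        Tie groups: |d|=4 (t=4), |d|=8 (t=4); sum(t^3 - t) = 120.
        Var[W] = n(n+1)(2n+1)/24 - sum(t^3-t)/48 = 3900/24 - 120/48 = 160.
        z = (W - E[W]) / sqrt(Var[W]) = (31 - 39) / 12.6491 = -0.6325.
        Two-sided p = 2*Phi(z) = 0.527089.
Step 6: alpha = 0.1. fail to reject H0.

W+ = 31, W- = 47, W = min = 31, p = 0.527089, fail to reject H0.


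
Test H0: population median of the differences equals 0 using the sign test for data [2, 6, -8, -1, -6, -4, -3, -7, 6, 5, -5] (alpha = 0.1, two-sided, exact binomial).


Step 1: Discard zero differences. Original n = 11; n_eff = number of nonzero differences = 11.
Nonzero differences (with sign): +2, +6, -8, -1, -6, -4, -3, -7, +6, +5, -5
Step 2: Count signs: positive = 4, negative = 7.
Step 3: Under H0: P(positive) = 0.5, so the number of positives S ~ Bin(11, 0.5).
Step 4: Two-sided exact p-value = sum of Bin(11,0.5) probabilities at or below the observed probability = 0.548828.
Step 5: alpha = 0.1. fail to reject H0.

n_eff = 11, pos = 4, neg = 7, p = 0.548828, fail to reject H0.


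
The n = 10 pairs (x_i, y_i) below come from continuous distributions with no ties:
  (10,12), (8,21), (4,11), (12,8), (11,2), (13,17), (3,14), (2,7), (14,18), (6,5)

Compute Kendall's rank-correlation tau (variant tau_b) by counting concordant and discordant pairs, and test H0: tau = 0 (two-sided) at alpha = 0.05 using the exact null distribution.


Step 1: Enumerate the 45 unordered pairs (i,j) with i<j and classify each by sign(x_j-x_i) * sign(y_j-y_i).
  (1,2):dx=-2,dy=+9->D; (1,3):dx=-6,dy=-1->C; (1,4):dx=+2,dy=-4->D; (1,5):dx=+1,dy=-10->D
  (1,6):dx=+3,dy=+5->C; (1,7):dx=-7,dy=+2->D; (1,8):dx=-8,dy=-5->C; (1,9):dx=+4,dy=+6->C
  (1,10):dx=-4,dy=-7->C; (2,3):dx=-4,dy=-10->C; (2,4):dx=+4,dy=-13->D; (2,5):dx=+3,dy=-19->D
  (2,6):dx=+5,dy=-4->D; (2,7):dx=-5,dy=-7->C; (2,8):dx=-6,dy=-14->C; (2,9):dx=+6,dy=-3->D
  (2,10):dx=-2,dy=-16->C; (3,4):dx=+8,dy=-3->D; (3,5):dx=+7,dy=-9->D; (3,6):dx=+9,dy=+6->C
  (3,7):dx=-1,dy=+3->D; (3,8):dx=-2,dy=-4->C; (3,9):dx=+10,dy=+7->C; (3,10):dx=+2,dy=-6->D
  (4,5):dx=-1,dy=-6->C; (4,6):dx=+1,dy=+9->C; (4,7):dx=-9,dy=+6->D; (4,8):dx=-10,dy=-1->C
  (4,9):dx=+2,dy=+10->C; (4,10):dx=-6,dy=-3->C; (5,6):dx=+2,dy=+15->C; (5,7):dx=-8,dy=+12->D
  (5,8):dx=-9,dy=+5->D; (5,9):dx=+3,dy=+16->C; (5,10):dx=-5,dy=+3->D; (6,7):dx=-10,dy=-3->C
  (6,8):dx=-11,dy=-10->C; (6,9):dx=+1,dy=+1->C; (6,10):dx=-7,dy=-12->C; (7,8):dx=-1,dy=-7->C
  (7,9):dx=+11,dy=+4->C; (7,10):dx=+3,dy=-9->D; (8,9):dx=+12,dy=+11->C; (8,10):dx=+4,dy=-2->D
  (9,10):dx=-8,dy=-13->C
Step 2: C = 27, D = 18, total pairs = 45.
Step 3: tau = (C - D)/(n(n-1)/2) = (27 - 18)/45 = 0.200000.
Step 4: Exact two-sided p-value (enumerate n! = 3628800 permutations of y under H0): p = 0.484313.
Step 5: alpha = 0.05. fail to reject H0.

tau_b = 0.2000 (C=27, D=18), p = 0.484313, fail to reject H0.


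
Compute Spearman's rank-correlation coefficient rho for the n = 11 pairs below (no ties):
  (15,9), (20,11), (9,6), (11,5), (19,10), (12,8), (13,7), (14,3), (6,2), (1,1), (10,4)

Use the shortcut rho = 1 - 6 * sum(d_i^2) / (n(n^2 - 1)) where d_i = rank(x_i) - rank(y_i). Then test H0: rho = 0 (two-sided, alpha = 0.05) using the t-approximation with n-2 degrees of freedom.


Step 1: Rank x and y separately (midranks; no ties here).
rank(x): 15->9, 20->11, 9->3, 11->5, 19->10, 12->6, 13->7, 14->8, 6->2, 1->1, 10->4
rank(y): 9->9, 11->11, 6->6, 5->5, 10->10, 8->8, 7->7, 3->3, 2->2, 1->1, 4->4
Step 2: d_i = R_x(i) - R_y(i); compute d_i^2.
  (9-9)^2=0, (11-11)^2=0, (3-6)^2=9, (5-5)^2=0, (10-10)^2=0, (6-8)^2=4, (7-7)^2=0, (8-3)^2=25, (2-2)^2=0, (1-1)^2=0, (4-4)^2=0
sum(d^2) = 38.
Step 3: rho = 1 - 6*38 / (11*(11^2 - 1)) = 1 - 228/1320 = 0.827273.
Step 4: Under H0, t = rho * sqrt((n-2)/(1-rho^2)) = 4.4176 ~ t(9).
Step 5: Two-sided p-value from the t-distribution with 9 df = 0.001677.
Step 6: alpha = 0.05. reject H0.

rho = 0.8273, p = 0.001677, reject H0 at alpha = 0.05.


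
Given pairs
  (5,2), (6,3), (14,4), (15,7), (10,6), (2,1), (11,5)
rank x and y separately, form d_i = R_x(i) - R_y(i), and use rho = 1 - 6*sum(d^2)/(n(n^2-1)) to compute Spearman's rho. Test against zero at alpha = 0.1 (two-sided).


Step 1: Rank x and y separately (midranks; no ties here).
rank(x): 5->2, 6->3, 14->6, 15->7, 10->4, 2->1, 11->5
rank(y): 2->2, 3->3, 4->4, 7->7, 6->6, 1->1, 5->5
Step 2: d_i = R_x(i) - R_y(i); compute d_i^2.
  (2-2)^2=0, (3-3)^2=0, (6-4)^2=4, (7-7)^2=0, (4-6)^2=4, (1-1)^2=0, (5-5)^2=0
sum(d^2) = 8.
Step 3: rho = 1 - 6*8 / (7*(7^2 - 1)) = 1 - 48/336 = 0.857143.
Step 4: Under H0, t = rho * sqrt((n-2)/(1-rho^2)) = 3.7210 ~ t(5).
Step 5: Two-sided p-value from the t-distribution with 5 df = 0.013697.
Step 6: alpha = 0.1. reject H0.

rho = 0.8571, p = 0.013697, reject H0 at alpha = 0.1.


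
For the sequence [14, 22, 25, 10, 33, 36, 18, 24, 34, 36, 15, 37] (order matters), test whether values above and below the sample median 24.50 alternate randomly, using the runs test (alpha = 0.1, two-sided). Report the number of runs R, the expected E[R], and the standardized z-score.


Step 1: Compute median = 24.50; label A = above, B = below.
Labels in order: BBABAABBAABA  (n_A = 6, n_B = 6)
Step 2: Count runs R = 8.
Step 3: Under H0 (random ordering), E[R] = 2*n_A*n_B/(n_A+n_B) + 1 = 2*6*6/12 + 1 = 7.0000.
        Var[R] = 2*n_A*n_B*(2*n_A*n_B - n_A - n_B) / ((n_A+n_B)^2 * (n_A+n_B-1)) = 4320/1584 = 2.7273.
        SD[R] = 1.6514.
Step 4: Continuity-corrected z = (R - 0.5 - E[R]) / SD[R] = (8 - 0.5 - 7.0000) / 1.6514 = 0.3028.
Step 5: Two-sided p-value via normal approximation = 2*(1 - Phi(|z|)) = 0.762069.
Step 6: alpha = 0.1. fail to reject H0.

R = 8, z = 0.3028, p = 0.762069, fail to reject H0.


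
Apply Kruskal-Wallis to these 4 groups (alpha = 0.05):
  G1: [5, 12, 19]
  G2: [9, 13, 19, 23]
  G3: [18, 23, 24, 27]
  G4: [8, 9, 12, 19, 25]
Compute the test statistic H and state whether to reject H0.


Step 1: Combine all N = 16 observations and assign midranks.
sorted (value, group, rank): (5,G1,1), (8,G4,2), (9,G2,3.5), (9,G4,3.5), (12,G1,5.5), (12,G4,5.5), (13,G2,7), (18,G3,8), (19,G1,10), (19,G2,10), (19,G4,10), (23,G2,12.5), (23,G3,12.5), (24,G3,14), (25,G4,15), (27,G3,16)
Step 2: Sum ranks within each group.
R_1 = 16.5 (n_1 = 3)
R_2 = 33 (n_2 = 4)
R_3 = 50.5 (n_3 = 4)
R_4 = 36 (n_4 = 5)
Step 3: H = 12/(N(N+1)) * sum(R_i^2/n_i) - 3(N+1)
     = 12/(16*17) * (16.5^2/3 + 33^2/4 + 50.5^2/4 + 36^2/5) - 3*17
     = 0.044118 * 1259.76 - 51
     = 4.577757.
Step 4: Ties present; correction factor C = 1 - 42/(16^3 - 16) = 0.989706. Corrected H = 4.577757 / 0.989706 = 4.625371.
Step 5: Under H0, H ~ chi^2(3); p-value = 0.201376.
Step 6: alpha = 0.05. fail to reject H0.

H = 4.6254, df = 3, p = 0.201376, fail to reject H0.


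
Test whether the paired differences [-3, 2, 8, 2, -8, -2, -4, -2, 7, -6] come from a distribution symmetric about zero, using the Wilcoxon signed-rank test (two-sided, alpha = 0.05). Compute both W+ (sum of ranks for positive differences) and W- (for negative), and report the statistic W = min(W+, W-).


Step 1: Drop any zero differences (none here) and take |d_i|.
|d| = [3, 2, 8, 2, 8, 2, 4, 2, 7, 6]
Step 2: Midrank |d_i| (ties get averaged ranks).
ranks: |3|->5, |2|->2.5, |8|->9.5, |2|->2.5, |8|->9.5, |2|->2.5, |4|->6, |2|->2.5, |7|->8, |6|->7
Step 3: Attach original signs; sum ranks with positive sign and with negative sign.
W+ = 2.5 + 9.5 + 2.5 + 8 = 22.5
W- = 5 + 9.5 + 2.5 + 6 + 2.5 + 7 = 32.5
(Check: W+ + W- = 55 should equal n(n+1)/2 = 55.)
Step 4: Test statistic W = min(W+, W-) = 22.5.
Step 5: Ties in |d|, so use the tie-corrected normal approximation.
        E[W] = n(n+1)/4 = 10*11/4 = 27.5.
        Tie groups: |d|=2 (t=4), |d|=8 (t=2); sum(t^3 - t) = 66.
        Var[W] = n(n+1)(2n+1)/24 - sum(t^3-t)/48 = 2310/24 - 66/48 = 94.875.
        z = (W - E[W]) / sqrt(Var[W]) = (22.5 - 27.5) / 9.7404 = -0.5133.
        Two-sided p = 2*Phi(z) = 0.607723.
Step 6: alpha = 0.05. fail to reject H0.

W+ = 22.5, W- = 32.5, W = min = 22.5, p = 0.607723, fail to reject H0.


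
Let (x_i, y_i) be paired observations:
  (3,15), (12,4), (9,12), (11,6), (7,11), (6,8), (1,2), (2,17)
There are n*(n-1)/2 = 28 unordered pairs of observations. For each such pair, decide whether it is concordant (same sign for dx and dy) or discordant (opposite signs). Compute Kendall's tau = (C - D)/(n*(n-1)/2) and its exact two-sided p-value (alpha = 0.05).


Step 1: Enumerate the 28 unordered pairs (i,j) with i<j and classify each by sign(x_j-x_i) * sign(y_j-y_i).
  (1,2):dx=+9,dy=-11->D; (1,3):dx=+6,dy=-3->D; (1,4):dx=+8,dy=-9->D; (1,5):dx=+4,dy=-4->D
  (1,6):dx=+3,dy=-7->D; (1,7):dx=-2,dy=-13->C; (1,8):dx=-1,dy=+2->D; (2,3):dx=-3,dy=+8->D
  (2,4):dx=-1,dy=+2->D; (2,5):dx=-5,dy=+7->D; (2,6):dx=-6,dy=+4->D; (2,7):dx=-11,dy=-2->C
  (2,8):dx=-10,dy=+13->D; (3,4):dx=+2,dy=-6->D; (3,5):dx=-2,dy=-1->C; (3,6):dx=-3,dy=-4->C
  (3,7):dx=-8,dy=-10->C; (3,8):dx=-7,dy=+5->D; (4,5):dx=-4,dy=+5->D; (4,6):dx=-5,dy=+2->D
  (4,7):dx=-10,dy=-4->C; (4,8):dx=-9,dy=+11->D; (5,6):dx=-1,dy=-3->C; (5,7):dx=-6,dy=-9->C
  (5,8):dx=-5,dy=+6->D; (6,7):dx=-5,dy=-6->C; (6,8):dx=-4,dy=+9->D; (7,8):dx=+1,dy=+15->C
Step 2: C = 10, D = 18, total pairs = 28.
Step 3: tau = (C - D)/(n(n-1)/2) = (10 - 18)/28 = -0.285714.
Step 4: Exact two-sided p-value (enumerate n! = 40320 permutations of y under H0): p = 0.398760.
Step 5: alpha = 0.05. fail to reject H0.

tau_b = -0.2857 (C=10, D=18), p = 0.398760, fail to reject H0.


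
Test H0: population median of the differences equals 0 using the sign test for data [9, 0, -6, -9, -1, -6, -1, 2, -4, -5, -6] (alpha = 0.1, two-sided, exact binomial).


Step 1: Discard zero differences. Original n = 11; n_eff = number of nonzero differences = 10.
Nonzero differences (with sign): +9, -6, -9, -1, -6, -1, +2, -4, -5, -6
Step 2: Count signs: positive = 2, negative = 8.
Step 3: Under H0: P(positive) = 0.5, so the number of positives S ~ Bin(10, 0.5).
Step 4: Two-sided exact p-value = sum of Bin(10,0.5) probabilities at or below the observed probability = 0.109375.
Step 5: alpha = 0.1. fail to reject H0.

n_eff = 10, pos = 2, neg = 8, p = 0.109375, fail to reject H0.


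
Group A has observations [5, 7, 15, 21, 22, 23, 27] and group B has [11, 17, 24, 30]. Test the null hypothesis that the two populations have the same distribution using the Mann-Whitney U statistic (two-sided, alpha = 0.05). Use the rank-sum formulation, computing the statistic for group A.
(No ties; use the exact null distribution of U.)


Step 1: Combine and sort all 11 observations; assign midranks.
sorted (value, group): (5,X), (7,X), (11,Y), (15,X), (17,Y), (21,X), (22,X), (23,X), (24,Y), (27,X), (30,Y)
ranks: 5->1, 7->2, 11->3, 15->4, 17->5, 21->6, 22->7, 23->8, 24->9, 27->10, 30->11
Step 2: Rank sum for X: R1 = 1 + 2 + 4 + 6 + 7 + 8 + 10 = 38.
Step 3: U_X = R1 - n1(n1+1)/2 = 38 - 7*8/2 = 38 - 28 = 10.
       U_Y = n1*n2 - U_X = 28 - 10 = 18.
Step 4: No ties, so the exact null distribution of U (based on enumerating the C(11,7) = 330 equally likely rank assignments) gives the two-sided p-value.
Step 5: p-value = 0.527273; compare to alpha = 0.05. fail to reject H0.

U_X = 10, p = 0.527273, fail to reject H0 at alpha = 0.05.


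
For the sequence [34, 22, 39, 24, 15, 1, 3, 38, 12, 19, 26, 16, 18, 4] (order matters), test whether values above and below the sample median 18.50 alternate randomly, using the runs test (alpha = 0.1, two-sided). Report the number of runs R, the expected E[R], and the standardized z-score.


Step 1: Compute median = 18.50; label A = above, B = below.
Labels in order: AAAABBBABAABBB  (n_A = 7, n_B = 7)
Step 2: Count runs R = 6.
Step 3: Under H0 (random ordering), E[R] = 2*n_A*n_B/(n_A+n_B) + 1 = 2*7*7/14 + 1 = 8.0000.
        Var[R] = 2*n_A*n_B*(2*n_A*n_B - n_A - n_B) / ((n_A+n_B)^2 * (n_A+n_B-1)) = 8232/2548 = 3.2308.
        SD[R] = 1.7974.
Step 4: Continuity-corrected z = (R + 0.5 - E[R]) / SD[R] = (6 + 0.5 - 8.0000) / 1.7974 = -0.8345.
Step 5: Two-sided p-value via normal approximation = 2*(1 - Phi(|z|)) = 0.403986.
Step 6: alpha = 0.1. fail to reject H0.

R = 6, z = -0.8345, p = 0.403986, fail to reject H0.


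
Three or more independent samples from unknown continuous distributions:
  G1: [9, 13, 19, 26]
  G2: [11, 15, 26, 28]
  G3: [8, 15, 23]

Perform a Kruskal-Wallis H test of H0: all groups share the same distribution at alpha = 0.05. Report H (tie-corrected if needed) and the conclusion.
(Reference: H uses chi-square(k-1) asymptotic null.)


Step 1: Combine all N = 11 observations and assign midranks.
sorted (value, group, rank): (8,G3,1), (9,G1,2), (11,G2,3), (13,G1,4), (15,G2,5.5), (15,G3,5.5), (19,G1,7), (23,G3,8), (26,G1,9.5), (26,G2,9.5), (28,G2,11)
Step 2: Sum ranks within each group.
R_1 = 22.5 (n_1 = 4)
R_2 = 29 (n_2 = 4)
R_3 = 14.5 (n_3 = 3)
Step 3: H = 12/(N(N+1)) * sum(R_i^2/n_i) - 3(N+1)
     = 12/(11*12) * (22.5^2/4 + 29^2/4 + 14.5^2/3) - 3*12
     = 0.090909 * 406.896 - 36
     = 0.990530.
Step 4: Ties present; correction factor C = 1 - 12/(11^3 - 11) = 0.990909. Corrected H = 0.990530 / 0.990909 = 0.999618.
Step 5: Under H0, H ~ chi^2(2); p-value = 0.606647.
Step 6: alpha = 0.05. fail to reject H0.

H = 0.9996, df = 2, p = 0.606647, fail to reject H0.


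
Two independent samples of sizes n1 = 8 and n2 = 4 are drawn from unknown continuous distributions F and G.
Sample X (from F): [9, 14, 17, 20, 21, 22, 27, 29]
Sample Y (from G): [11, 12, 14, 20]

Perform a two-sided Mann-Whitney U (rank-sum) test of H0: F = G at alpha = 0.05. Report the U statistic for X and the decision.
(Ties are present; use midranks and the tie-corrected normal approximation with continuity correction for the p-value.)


Step 1: Combine and sort all 12 observations; assign midranks.
sorted (value, group): (9,X), (11,Y), (12,Y), (14,X), (14,Y), (17,X), (20,X), (20,Y), (21,X), (22,X), (27,X), (29,X)
ranks: 9->1, 11->2, 12->3, 14->4.5, 14->4.5, 17->6, 20->7.5, 20->7.5, 21->9, 22->10, 27->11, 29->12
Step 2: Rank sum for X: R1 = 1 + 4.5 + 6 + 7.5 + 9 + 10 + 11 + 12 = 61.
Step 3: U_X = R1 - n1(n1+1)/2 = 61 - 8*9/2 = 61 - 36 = 25.
       U_Y = n1*n2 - U_X = 32 - 25 = 7.
Step 4: Ties are present, so use the tie-corrected normal approximation (with continuity correction) for the p-value.
Step 5: p-value = 0.147414; compare to alpha = 0.05. fail to reject H0.

U_X = 25, p = 0.147414, fail to reject H0 at alpha = 0.05.


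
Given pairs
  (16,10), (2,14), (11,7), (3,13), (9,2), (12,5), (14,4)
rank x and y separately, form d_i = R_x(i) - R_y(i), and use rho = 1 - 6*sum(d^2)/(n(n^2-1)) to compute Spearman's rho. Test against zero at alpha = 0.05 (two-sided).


Step 1: Rank x and y separately (midranks; no ties here).
rank(x): 16->7, 2->1, 11->4, 3->2, 9->3, 12->5, 14->6
rank(y): 10->5, 14->7, 7->4, 13->6, 2->1, 5->3, 4->2
Step 2: d_i = R_x(i) - R_y(i); compute d_i^2.
  (7-5)^2=4, (1-7)^2=36, (4-4)^2=0, (2-6)^2=16, (3-1)^2=4, (5-3)^2=4, (6-2)^2=16
sum(d^2) = 80.
Step 3: rho = 1 - 6*80 / (7*(7^2 - 1)) = 1 - 480/336 = -0.428571.
Step 4: Under H0, t = rho * sqrt((n-2)/(1-rho^2)) = -1.0607 ~ t(5).
Step 5: Two-sided p-value from the t-distribution with 5 df = 0.337368.
Step 6: alpha = 0.05. fail to reject H0.

rho = -0.4286, p = 0.337368, fail to reject H0 at alpha = 0.05.


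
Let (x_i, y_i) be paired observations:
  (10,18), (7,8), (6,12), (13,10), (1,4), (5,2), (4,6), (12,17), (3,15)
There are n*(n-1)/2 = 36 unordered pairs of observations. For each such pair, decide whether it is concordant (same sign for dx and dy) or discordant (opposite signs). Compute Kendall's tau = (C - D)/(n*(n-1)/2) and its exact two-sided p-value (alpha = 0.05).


Step 1: Enumerate the 36 unordered pairs (i,j) with i<j and classify each by sign(x_j-x_i) * sign(y_j-y_i).
  (1,2):dx=-3,dy=-10->C; (1,3):dx=-4,dy=-6->C; (1,4):dx=+3,dy=-8->D; (1,5):dx=-9,dy=-14->C
  (1,6):dx=-5,dy=-16->C; (1,7):dx=-6,dy=-12->C; (1,8):dx=+2,dy=-1->D; (1,9):dx=-7,dy=-3->C
  (2,3):dx=-1,dy=+4->D; (2,4):dx=+6,dy=+2->C; (2,5):dx=-6,dy=-4->C; (2,6):dx=-2,dy=-6->C
  (2,7):dx=-3,dy=-2->C; (2,8):dx=+5,dy=+9->C; (2,9):dx=-4,dy=+7->D; (3,4):dx=+7,dy=-2->D
  (3,5):dx=-5,dy=-8->C; (3,6):dx=-1,dy=-10->C; (3,7):dx=-2,dy=-6->C; (3,8):dx=+6,dy=+5->C
  (3,9):dx=-3,dy=+3->D; (4,5):dx=-12,dy=-6->C; (4,6):dx=-8,dy=-8->C; (4,7):dx=-9,dy=-4->C
  (4,8):dx=-1,dy=+7->D; (4,9):dx=-10,dy=+5->D; (5,6):dx=+4,dy=-2->D; (5,7):dx=+3,dy=+2->C
  (5,8):dx=+11,dy=+13->C; (5,9):dx=+2,dy=+11->C; (6,7):dx=-1,dy=+4->D; (6,8):dx=+7,dy=+15->C
  (6,9):dx=-2,dy=+13->D; (7,8):dx=+8,dy=+11->C; (7,9):dx=-1,dy=+9->D; (8,9):dx=-9,dy=-2->C
Step 2: C = 24, D = 12, total pairs = 36.
Step 3: tau = (C - D)/(n(n-1)/2) = (24 - 12)/36 = 0.333333.
Step 4: Exact two-sided p-value (enumerate n! = 362880 permutations of y under H0): p = 0.259518.
Step 5: alpha = 0.05. fail to reject H0.

tau_b = 0.3333 (C=24, D=12), p = 0.259518, fail to reject H0.


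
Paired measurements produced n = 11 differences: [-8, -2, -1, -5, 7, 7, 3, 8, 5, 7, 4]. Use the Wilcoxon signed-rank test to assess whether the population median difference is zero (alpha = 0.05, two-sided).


Step 1: Drop any zero differences (none here) and take |d_i|.
|d| = [8, 2, 1, 5, 7, 7, 3, 8, 5, 7, 4]
Step 2: Midrank |d_i| (ties get averaged ranks).
ranks: |8|->10.5, |2|->2, |1|->1, |5|->5.5, |7|->8, |7|->8, |3|->3, |8|->10.5, |5|->5.5, |7|->8, |4|->4
Step 3: Attach original signs; sum ranks with positive sign and with negative sign.
W+ = 8 + 8 + 3 + 10.5 + 5.5 + 8 + 4 = 47
W- = 10.5 + 2 + 1 + 5.5 = 19
(Check: W+ + W- = 66 should equal n(n+1)/2 = 66.)
Step 4: Test statistic W = min(W+, W-) = 19.
Step 5: Ties in |d|, so use the tie-corrected normal approximation.
        E[W] = n(n+1)/4 = 11*12/4 = 33.
        Tie groups: |d|=5 (t=2), |d|=7 (t=3), |d|=8 (t=2); sum(t^3 - t) = 36.
        Var[W] = n(n+1)(2n+1)/24 - sum(t^3-t)/48 = 3036/24 - 36/48 = 125.75.
        z = (W - E[W]) / sqrt(Var[W]) = (19 - 33) / 11.2138 = -1.2485.
        Two-sided p = 2*Phi(z) = 0.211863.
Step 6: alpha = 0.05. fail to reject H0.

W+ = 47, W- = 19, W = min = 19, p = 0.211863, fail to reject H0.


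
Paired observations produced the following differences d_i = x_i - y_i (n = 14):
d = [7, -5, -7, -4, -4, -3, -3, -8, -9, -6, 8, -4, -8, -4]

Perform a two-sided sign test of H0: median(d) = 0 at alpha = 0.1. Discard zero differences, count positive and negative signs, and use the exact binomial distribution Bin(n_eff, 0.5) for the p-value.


Step 1: Discard zero differences. Original n = 14; n_eff = number of nonzero differences = 14.
Nonzero differences (with sign): +7, -5, -7, -4, -4, -3, -3, -8, -9, -6, +8, -4, -8, -4
Step 2: Count signs: positive = 2, negative = 12.
Step 3: Under H0: P(positive) = 0.5, so the number of positives S ~ Bin(14, 0.5).
Step 4: Two-sided exact p-value = sum of Bin(14,0.5) probabilities at or below the observed probability = 0.012939.
Step 5: alpha = 0.1. reject H0.

n_eff = 14, pos = 2, neg = 12, p = 0.012939, reject H0.


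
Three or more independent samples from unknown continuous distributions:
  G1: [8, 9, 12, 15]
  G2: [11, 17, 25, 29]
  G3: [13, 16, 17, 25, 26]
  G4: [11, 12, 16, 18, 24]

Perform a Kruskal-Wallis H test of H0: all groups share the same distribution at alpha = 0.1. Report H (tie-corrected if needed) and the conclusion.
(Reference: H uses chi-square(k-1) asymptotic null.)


Step 1: Combine all N = 18 observations and assign midranks.
sorted (value, group, rank): (8,G1,1), (9,G1,2), (11,G2,3.5), (11,G4,3.5), (12,G1,5.5), (12,G4,5.5), (13,G3,7), (15,G1,8), (16,G3,9.5), (16,G4,9.5), (17,G2,11.5), (17,G3,11.5), (18,G4,13), (24,G4,14), (25,G2,15.5), (25,G3,15.5), (26,G3,17), (29,G2,18)
Step 2: Sum ranks within each group.
R_1 = 16.5 (n_1 = 4)
R_2 = 48.5 (n_2 = 4)
R_3 = 60.5 (n_3 = 5)
R_4 = 45.5 (n_4 = 5)
Step 3: H = 12/(N(N+1)) * sum(R_i^2/n_i) - 3(N+1)
     = 12/(18*19) * (16.5^2/4 + 48.5^2/4 + 60.5^2/5 + 45.5^2/5) - 3*19
     = 0.035088 * 1802.22 - 57
     = 6.235965.
Step 4: Ties present; correction factor C = 1 - 30/(18^3 - 18) = 0.994840. Corrected H = 6.235965 / 0.994840 = 6.268309.
Step 5: Under H0, H ~ chi^2(3); p-value = 0.099262.
Step 6: alpha = 0.1. reject H0.

H = 6.2683, df = 3, p = 0.099262, reject H0.


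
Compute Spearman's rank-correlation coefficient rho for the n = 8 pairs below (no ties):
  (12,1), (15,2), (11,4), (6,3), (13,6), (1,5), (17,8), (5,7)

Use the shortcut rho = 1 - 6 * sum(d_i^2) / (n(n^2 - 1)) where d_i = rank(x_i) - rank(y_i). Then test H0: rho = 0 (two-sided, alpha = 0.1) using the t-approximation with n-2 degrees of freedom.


Step 1: Rank x and y separately (midranks; no ties here).
rank(x): 12->5, 15->7, 11->4, 6->3, 13->6, 1->1, 17->8, 5->2
rank(y): 1->1, 2->2, 4->4, 3->3, 6->6, 5->5, 8->8, 7->7
Step 2: d_i = R_x(i) - R_y(i); compute d_i^2.
  (5-1)^2=16, (7-2)^2=25, (4-4)^2=0, (3-3)^2=0, (6-6)^2=0, (1-5)^2=16, (8-8)^2=0, (2-7)^2=25
sum(d^2) = 82.
Step 3: rho = 1 - 6*82 / (8*(8^2 - 1)) = 1 - 492/504 = 0.023810.
Step 4: Under H0, t = rho * sqrt((n-2)/(1-rho^2)) = 0.0583 ~ t(6).
Step 5: Two-sided p-value from the t-distribution with 6 df = 0.955374.
Step 6: alpha = 0.1. fail to reject H0.

rho = 0.0238, p = 0.955374, fail to reject H0 at alpha = 0.1.


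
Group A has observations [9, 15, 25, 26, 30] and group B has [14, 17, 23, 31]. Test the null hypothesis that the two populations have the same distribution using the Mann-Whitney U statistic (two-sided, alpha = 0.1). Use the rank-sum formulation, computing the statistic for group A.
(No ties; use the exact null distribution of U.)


Step 1: Combine and sort all 9 observations; assign midranks.
sorted (value, group): (9,X), (14,Y), (15,X), (17,Y), (23,Y), (25,X), (26,X), (30,X), (31,Y)
ranks: 9->1, 14->2, 15->3, 17->4, 23->5, 25->6, 26->7, 30->8, 31->9
Step 2: Rank sum for X: R1 = 1 + 3 + 6 + 7 + 8 = 25.
Step 3: U_X = R1 - n1(n1+1)/2 = 25 - 5*6/2 = 25 - 15 = 10.
       U_Y = n1*n2 - U_X = 20 - 10 = 10.
Step 4: No ties, so the exact null distribution of U (based on enumerating the C(9,5) = 126 equally likely rank assignments) gives the two-sided p-value.
Step 5: p-value = 1.000000; compare to alpha = 0.1. fail to reject H0.

U_X = 10, p = 1.000000, fail to reject H0 at alpha = 0.1.


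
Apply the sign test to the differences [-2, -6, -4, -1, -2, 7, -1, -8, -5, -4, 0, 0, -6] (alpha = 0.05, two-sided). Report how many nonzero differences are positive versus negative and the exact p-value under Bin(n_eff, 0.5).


Step 1: Discard zero differences. Original n = 13; n_eff = number of nonzero differences = 11.
Nonzero differences (with sign): -2, -6, -4, -1, -2, +7, -1, -8, -5, -4, -6
Step 2: Count signs: positive = 1, negative = 10.
Step 3: Under H0: P(positive) = 0.5, so the number of positives S ~ Bin(11, 0.5).
Step 4: Two-sided exact p-value = sum of Bin(11,0.5) probabilities at or below the observed probability = 0.011719.
Step 5: alpha = 0.05. reject H0.

n_eff = 11, pos = 1, neg = 10, p = 0.011719, reject H0.


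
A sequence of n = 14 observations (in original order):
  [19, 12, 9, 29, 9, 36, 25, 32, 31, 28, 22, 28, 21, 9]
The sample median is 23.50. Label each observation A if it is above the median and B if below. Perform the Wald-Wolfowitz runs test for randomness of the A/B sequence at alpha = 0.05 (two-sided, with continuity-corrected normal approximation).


Step 1: Compute median = 23.50; label A = above, B = below.
Labels in order: BBBABAAAAABABB  (n_A = 7, n_B = 7)
Step 2: Count runs R = 7.
Step 3: Under H0 (random ordering), E[R] = 2*n_A*n_B/(n_A+n_B) + 1 = 2*7*7/14 + 1 = 8.0000.
        Var[R] = 2*n_A*n_B*(2*n_A*n_B - n_A - n_B) / ((n_A+n_B)^2 * (n_A+n_B-1)) = 8232/2548 = 3.2308.
        SD[R] = 1.7974.
Step 4: Continuity-corrected z = (R + 0.5 - E[R]) / SD[R] = (7 + 0.5 - 8.0000) / 1.7974 = -0.2782.
Step 5: Two-sided p-value via normal approximation = 2*(1 - Phi(|z|)) = 0.780879.
Step 6: alpha = 0.05. fail to reject H0.

R = 7, z = -0.2782, p = 0.780879, fail to reject H0.


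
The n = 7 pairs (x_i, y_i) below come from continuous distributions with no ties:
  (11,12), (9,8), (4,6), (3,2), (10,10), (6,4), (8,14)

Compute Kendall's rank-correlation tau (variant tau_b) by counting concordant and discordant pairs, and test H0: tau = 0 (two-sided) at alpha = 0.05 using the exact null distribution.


Step 1: Enumerate the 21 unordered pairs (i,j) with i<j and classify each by sign(x_j-x_i) * sign(y_j-y_i).
  (1,2):dx=-2,dy=-4->C; (1,3):dx=-7,dy=-6->C; (1,4):dx=-8,dy=-10->C; (1,5):dx=-1,dy=-2->C
  (1,6):dx=-5,dy=-8->C; (1,7):dx=-3,dy=+2->D; (2,3):dx=-5,dy=-2->C; (2,4):dx=-6,dy=-6->C
  (2,5):dx=+1,dy=+2->C; (2,6):dx=-3,dy=-4->C; (2,7):dx=-1,dy=+6->D; (3,4):dx=-1,dy=-4->C
  (3,5):dx=+6,dy=+4->C; (3,6):dx=+2,dy=-2->D; (3,7):dx=+4,dy=+8->C; (4,5):dx=+7,dy=+8->C
  (4,6):dx=+3,dy=+2->C; (4,7):dx=+5,dy=+12->C; (5,6):dx=-4,dy=-6->C; (5,7):dx=-2,dy=+4->D
  (6,7):dx=+2,dy=+10->C
Step 2: C = 17, D = 4, total pairs = 21.
Step 3: tau = (C - D)/(n(n-1)/2) = (17 - 4)/21 = 0.619048.
Step 4: Exact two-sided p-value (enumerate n! = 5040 permutations of y under H0): p = 0.069048.
Step 5: alpha = 0.05. fail to reject H0.

tau_b = 0.6190 (C=17, D=4), p = 0.069048, fail to reject H0.


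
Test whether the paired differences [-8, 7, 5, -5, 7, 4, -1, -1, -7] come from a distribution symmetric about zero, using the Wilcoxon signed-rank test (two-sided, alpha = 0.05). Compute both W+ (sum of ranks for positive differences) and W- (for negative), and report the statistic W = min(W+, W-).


Step 1: Drop any zero differences (none here) and take |d_i|.
|d| = [8, 7, 5, 5, 7, 4, 1, 1, 7]
Step 2: Midrank |d_i| (ties get averaged ranks).
ranks: |8|->9, |7|->7, |5|->4.5, |5|->4.5, |7|->7, |4|->3, |1|->1.5, |1|->1.5, |7|->7
Step 3: Attach original signs; sum ranks with positive sign and with negative sign.
W+ = 7 + 4.5 + 7 + 3 = 21.5
W- = 9 + 4.5 + 1.5 + 1.5 + 7 = 23.5
(Check: W+ + W- = 45 should equal n(n+1)/2 = 45.)
Step 4: Test statistic W = min(W+, W-) = 21.5.
Step 5: Ties in |d|, so use the tie-corrected normal approximation.
        E[W] = n(n+1)/4 = 9*10/4 = 22.5.
        Tie groups: |d|=1 (t=2), |d|=5 (t=2), |d|=7 (t=3); sum(t^3 - t) = 36.
        Var[W] = n(n+1)(2n+1)/24 - sum(t^3-t)/48 = 1710/24 - 36/48 = 70.5.
        z = (W - E[W]) / sqrt(Var[W]) = (21.5 - 22.5) / 8.3964 = -0.1191.
        Two-sided p = 2*Phi(z) = 0.905198.
Step 6: alpha = 0.05. fail to reject H0.

W+ = 21.5, W- = 23.5, W = min = 21.5, p = 0.905198, fail to reject H0.


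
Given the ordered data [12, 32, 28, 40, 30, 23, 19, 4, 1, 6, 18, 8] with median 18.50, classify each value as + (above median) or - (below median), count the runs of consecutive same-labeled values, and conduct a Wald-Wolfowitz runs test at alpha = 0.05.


Step 1: Compute median = 18.50; label A = above, B = below.
Labels in order: BAAAAAABBBBB  (n_A = 6, n_B = 6)
Step 2: Count runs R = 3.
Step 3: Under H0 (random ordering), E[R] = 2*n_A*n_B/(n_A+n_B) + 1 = 2*6*6/12 + 1 = 7.0000.
        Var[R] = 2*n_A*n_B*(2*n_A*n_B - n_A - n_B) / ((n_A+n_B)^2 * (n_A+n_B-1)) = 4320/1584 = 2.7273.
        SD[R] = 1.6514.
Step 4: Continuity-corrected z = (R + 0.5 - E[R]) / SD[R] = (3 + 0.5 - 7.0000) / 1.6514 = -2.1194.
Step 5: Two-sided p-value via normal approximation = 2*(1 - Phi(|z|)) = 0.034060.
Step 6: alpha = 0.05. reject H0.

R = 3, z = -2.1194, p = 0.034060, reject H0.


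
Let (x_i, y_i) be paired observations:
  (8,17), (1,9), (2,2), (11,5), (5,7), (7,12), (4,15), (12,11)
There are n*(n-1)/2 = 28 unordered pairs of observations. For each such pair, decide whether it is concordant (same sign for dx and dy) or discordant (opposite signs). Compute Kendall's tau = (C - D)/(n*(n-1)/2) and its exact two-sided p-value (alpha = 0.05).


Step 1: Enumerate the 28 unordered pairs (i,j) with i<j and classify each by sign(x_j-x_i) * sign(y_j-y_i).
  (1,2):dx=-7,dy=-8->C; (1,3):dx=-6,dy=-15->C; (1,4):dx=+3,dy=-12->D; (1,5):dx=-3,dy=-10->C
  (1,6):dx=-1,dy=-5->C; (1,7):dx=-4,dy=-2->C; (1,8):dx=+4,dy=-6->D; (2,3):dx=+1,dy=-7->D
  (2,4):dx=+10,dy=-4->D; (2,5):dx=+4,dy=-2->D; (2,6):dx=+6,dy=+3->C; (2,7):dx=+3,dy=+6->C
  (2,8):dx=+11,dy=+2->C; (3,4):dx=+9,dy=+3->C; (3,5):dx=+3,dy=+5->C; (3,6):dx=+5,dy=+10->C
  (3,7):dx=+2,dy=+13->C; (3,8):dx=+10,dy=+9->C; (4,5):dx=-6,dy=+2->D; (4,6):dx=-4,dy=+7->D
  (4,7):dx=-7,dy=+10->D; (4,8):dx=+1,dy=+6->C; (5,6):dx=+2,dy=+5->C; (5,7):dx=-1,dy=+8->D
  (5,8):dx=+7,dy=+4->C; (6,7):dx=-3,dy=+3->D; (6,8):dx=+5,dy=-1->D; (7,8):dx=+8,dy=-4->D
Step 2: C = 16, D = 12, total pairs = 28.
Step 3: tau = (C - D)/(n(n-1)/2) = (16 - 12)/28 = 0.142857.
Step 4: Exact two-sided p-value (enumerate n! = 40320 permutations of y under H0): p = 0.719544.
Step 5: alpha = 0.05. fail to reject H0.

tau_b = 0.1429 (C=16, D=12), p = 0.719544, fail to reject H0.


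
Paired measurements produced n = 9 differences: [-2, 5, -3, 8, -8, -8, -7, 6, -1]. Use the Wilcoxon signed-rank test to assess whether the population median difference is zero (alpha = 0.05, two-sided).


Step 1: Drop any zero differences (none here) and take |d_i|.
|d| = [2, 5, 3, 8, 8, 8, 7, 6, 1]
Step 2: Midrank |d_i| (ties get averaged ranks).
ranks: |2|->2, |5|->4, |3|->3, |8|->8, |8|->8, |8|->8, |7|->6, |6|->5, |1|->1
Step 3: Attach original signs; sum ranks with positive sign and with negative sign.
W+ = 4 + 8 + 5 = 17
W- = 2 + 3 + 8 + 8 + 6 + 1 = 28
(Check: W+ + W- = 45 should equal n(n+1)/2 = 45.)
Step 4: Test statistic W = min(W+, W-) = 17.
Step 5: Ties in |d|, so use the tie-corrected normal approximation.
        E[W] = n(n+1)/4 = 9*10/4 = 22.5.
        Tie groups: |d|=8 (t=3); sum(t^3 - t) = 24.
        Var[W] = n(n+1)(2n+1)/24 - sum(t^3-t)/48 = 1710/24 - 24/48 = 70.75.
        z = (W - E[W]) / sqrt(Var[W]) = (17 - 22.5) / 8.4113 = -0.6539.
        Two-sided p = 2*Phi(z) = 0.513188.
Step 6: alpha = 0.05. fail to reject H0.

W+ = 17, W- = 28, W = min = 17, p = 0.513188, fail to reject H0.


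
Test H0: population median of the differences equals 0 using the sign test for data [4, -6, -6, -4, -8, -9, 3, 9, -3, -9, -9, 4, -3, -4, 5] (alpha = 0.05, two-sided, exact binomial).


Step 1: Discard zero differences. Original n = 15; n_eff = number of nonzero differences = 15.
Nonzero differences (with sign): +4, -6, -6, -4, -8, -9, +3, +9, -3, -9, -9, +4, -3, -4, +5
Step 2: Count signs: positive = 5, negative = 10.
Step 3: Under H0: P(positive) = 0.5, so the number of positives S ~ Bin(15, 0.5).
Step 4: Two-sided exact p-value = sum of Bin(15,0.5) probabilities at or below the observed probability = 0.301758.
Step 5: alpha = 0.05. fail to reject H0.

n_eff = 15, pos = 5, neg = 10, p = 0.301758, fail to reject H0.


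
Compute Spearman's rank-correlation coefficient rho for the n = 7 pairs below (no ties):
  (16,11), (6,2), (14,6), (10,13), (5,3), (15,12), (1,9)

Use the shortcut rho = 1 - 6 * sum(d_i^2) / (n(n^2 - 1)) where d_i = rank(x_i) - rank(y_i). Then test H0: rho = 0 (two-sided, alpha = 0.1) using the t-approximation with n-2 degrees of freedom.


Step 1: Rank x and y separately (midranks; no ties here).
rank(x): 16->7, 6->3, 14->5, 10->4, 5->2, 15->6, 1->1
rank(y): 11->5, 2->1, 6->3, 13->7, 3->2, 12->6, 9->4
Step 2: d_i = R_x(i) - R_y(i); compute d_i^2.
  (7-5)^2=4, (3-1)^2=4, (5-3)^2=4, (4-7)^2=9, (2-2)^2=0, (6-6)^2=0, (1-4)^2=9
sum(d^2) = 30.
Step 3: rho = 1 - 6*30 / (7*(7^2 - 1)) = 1 - 180/336 = 0.464286.
Step 4: Under H0, t = rho * sqrt((n-2)/(1-rho^2)) = 1.1722 ~ t(5).
Step 5: Two-sided p-value from the t-distribution with 5 df = 0.293934.
Step 6: alpha = 0.1. fail to reject H0.

rho = 0.4643, p = 0.293934, fail to reject H0 at alpha = 0.1.


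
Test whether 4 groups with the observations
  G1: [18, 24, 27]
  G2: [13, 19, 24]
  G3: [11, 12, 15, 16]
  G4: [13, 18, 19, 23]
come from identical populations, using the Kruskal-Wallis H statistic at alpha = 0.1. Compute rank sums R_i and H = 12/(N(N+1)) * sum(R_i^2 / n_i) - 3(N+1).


Step 1: Combine all N = 14 observations and assign midranks.
sorted (value, group, rank): (11,G3,1), (12,G3,2), (13,G2,3.5), (13,G4,3.5), (15,G3,5), (16,G3,6), (18,G1,7.5), (18,G4,7.5), (19,G2,9.5), (19,G4,9.5), (23,G4,11), (24,G1,12.5), (24,G2,12.5), (27,G1,14)
Step 2: Sum ranks within each group.
R_1 = 34 (n_1 = 3)
R_2 = 25.5 (n_2 = 3)
R_3 = 14 (n_3 = 4)
R_4 = 31.5 (n_4 = 4)
Step 3: H = 12/(N(N+1)) * sum(R_i^2/n_i) - 3(N+1)
     = 12/(14*15) * (34^2/3 + 25.5^2/3 + 14^2/4 + 31.5^2/4) - 3*15
     = 0.057143 * 899.146 - 45
     = 6.379762.
Step 4: Ties present; correction factor C = 1 - 24/(14^3 - 14) = 0.991209. Corrected H = 6.379762 / 0.991209 = 6.436345.
Step 5: Under H0, H ~ chi^2(3); p-value = 0.092207.
Step 6: alpha = 0.1. reject H0.

H = 6.4363, df = 3, p = 0.092207, reject H0.


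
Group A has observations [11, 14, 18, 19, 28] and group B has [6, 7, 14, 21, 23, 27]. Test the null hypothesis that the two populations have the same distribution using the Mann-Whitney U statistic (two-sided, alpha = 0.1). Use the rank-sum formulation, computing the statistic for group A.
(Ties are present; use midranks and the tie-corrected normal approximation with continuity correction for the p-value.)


Step 1: Combine and sort all 11 observations; assign midranks.
sorted (value, group): (6,Y), (7,Y), (11,X), (14,X), (14,Y), (18,X), (19,X), (21,Y), (23,Y), (27,Y), (28,X)
ranks: 6->1, 7->2, 11->3, 14->4.5, 14->4.5, 18->6, 19->7, 21->8, 23->9, 27->10, 28->11
Step 2: Rank sum for X: R1 = 3 + 4.5 + 6 + 7 + 11 = 31.5.
Step 3: U_X = R1 - n1(n1+1)/2 = 31.5 - 5*6/2 = 31.5 - 15 = 16.5.
       U_Y = n1*n2 - U_X = 30 - 16.5 = 13.5.
Step 4: Ties are present, so use the tie-corrected normal approximation (with continuity correction) for the p-value.
Step 5: p-value = 0.854805; compare to alpha = 0.1. fail to reject H0.

U_X = 16.5, p = 0.854805, fail to reject H0 at alpha = 0.1.


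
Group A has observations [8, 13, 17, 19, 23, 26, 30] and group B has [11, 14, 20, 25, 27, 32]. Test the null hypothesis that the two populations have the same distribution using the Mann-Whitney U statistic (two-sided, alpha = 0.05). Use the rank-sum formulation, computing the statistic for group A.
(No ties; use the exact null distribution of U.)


Step 1: Combine and sort all 13 observations; assign midranks.
sorted (value, group): (8,X), (11,Y), (13,X), (14,Y), (17,X), (19,X), (20,Y), (23,X), (25,Y), (26,X), (27,Y), (30,X), (32,Y)
ranks: 8->1, 11->2, 13->3, 14->4, 17->5, 19->6, 20->7, 23->8, 25->9, 26->10, 27->11, 30->12, 32->13
Step 2: Rank sum for X: R1 = 1 + 3 + 5 + 6 + 8 + 10 + 12 = 45.
Step 3: U_X = R1 - n1(n1+1)/2 = 45 - 7*8/2 = 45 - 28 = 17.
       U_Y = n1*n2 - U_X = 42 - 17 = 25.
Step 4: No ties, so the exact null distribution of U (based on enumerating the C(13,7) = 1716 equally likely rank assignments) gives the two-sided p-value.
Step 5: p-value = 0.628205; compare to alpha = 0.05. fail to reject H0.

U_X = 17, p = 0.628205, fail to reject H0 at alpha = 0.05.


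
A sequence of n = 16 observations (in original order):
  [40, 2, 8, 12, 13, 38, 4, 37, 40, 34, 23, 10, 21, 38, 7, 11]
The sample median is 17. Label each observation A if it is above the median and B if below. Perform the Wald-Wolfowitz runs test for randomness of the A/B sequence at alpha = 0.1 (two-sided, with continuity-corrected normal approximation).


Step 1: Compute median = 17; label A = above, B = below.
Labels in order: ABBBBABAAAABAABB  (n_A = 8, n_B = 8)
Step 2: Count runs R = 8.
Step 3: Under H0 (random ordering), E[R] = 2*n_A*n_B/(n_A+n_B) + 1 = 2*8*8/16 + 1 = 9.0000.
        Var[R] = 2*n_A*n_B*(2*n_A*n_B - n_A - n_B) / ((n_A+n_B)^2 * (n_A+n_B-1)) = 14336/3840 = 3.7333.
        SD[R] = 1.9322.
Step 4: Continuity-corrected z = (R + 0.5 - E[R]) / SD[R] = (8 + 0.5 - 9.0000) / 1.9322 = -0.2588.
Step 5: Two-sided p-value via normal approximation = 2*(1 - Phi(|z|)) = 0.795809.
Step 6: alpha = 0.1. fail to reject H0.

R = 8, z = -0.2588, p = 0.795809, fail to reject H0.


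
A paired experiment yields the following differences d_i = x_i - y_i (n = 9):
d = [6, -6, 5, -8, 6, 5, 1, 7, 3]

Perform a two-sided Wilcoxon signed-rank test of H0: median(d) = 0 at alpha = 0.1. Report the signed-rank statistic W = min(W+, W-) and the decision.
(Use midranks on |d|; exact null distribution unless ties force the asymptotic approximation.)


Step 1: Drop any zero differences (none here) and take |d_i|.
|d| = [6, 6, 5, 8, 6, 5, 1, 7, 3]
Step 2: Midrank |d_i| (ties get averaged ranks).
ranks: |6|->6, |6|->6, |5|->3.5, |8|->9, |6|->6, |5|->3.5, |1|->1, |7|->8, |3|->2
Step 3: Attach original signs; sum ranks with positive sign and with negative sign.
W+ = 6 + 3.5 + 6 + 3.5 + 1 + 8 + 2 = 30
W- = 6 + 9 = 15
(Check: W+ + W- = 45 should equal n(n+1)/2 = 45.)
Step 4: Test statistic W = min(W+, W-) = 15.
Step 5: Ties in |d|, so use the tie-corrected normal approximation.
        E[W] = n(n+1)/4 = 9*10/4 = 22.5.
        Tie groups: |d|=5 (t=2), |d|=6 (t=3); sum(t^3 - t) = 30.
        Var[W] = n(n+1)(2n+1)/24 - sum(t^3-t)/48 = 1710/24 - 30/48 = 70.625.
        z = (W - E[W]) / sqrt(Var[W]) = (15 - 22.5) / 8.4039 = -0.8924.
        Two-sided p = 2*Phi(z) = 0.372154.
Step 6: alpha = 0.1. fail to reject H0.

W+ = 30, W- = 15, W = min = 15, p = 0.372154, fail to reject H0.
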